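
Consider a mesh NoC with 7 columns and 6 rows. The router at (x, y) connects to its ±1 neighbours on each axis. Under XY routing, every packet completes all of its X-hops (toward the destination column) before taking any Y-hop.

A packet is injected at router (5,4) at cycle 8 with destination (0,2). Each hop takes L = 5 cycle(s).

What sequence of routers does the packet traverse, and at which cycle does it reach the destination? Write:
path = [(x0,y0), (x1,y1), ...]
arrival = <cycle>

path = [(5,4), (4,4), (3,4), (2,4), (1,4), (0,4), (0,3), (0,2)]
arrival = 43

[0] x=5 y=4 t=8
[1] x=4 y=4 t=13 →W
[2] x=3 y=4 t=18 →W
[3] x=2 y=4 t=23 →W
[4] x=1 y=4 t=28 →W
[5] x=0 y=4 t=33 →W
[6] x=0 y=3 t=38 →S
[7] x=0 y=2 t=43 →S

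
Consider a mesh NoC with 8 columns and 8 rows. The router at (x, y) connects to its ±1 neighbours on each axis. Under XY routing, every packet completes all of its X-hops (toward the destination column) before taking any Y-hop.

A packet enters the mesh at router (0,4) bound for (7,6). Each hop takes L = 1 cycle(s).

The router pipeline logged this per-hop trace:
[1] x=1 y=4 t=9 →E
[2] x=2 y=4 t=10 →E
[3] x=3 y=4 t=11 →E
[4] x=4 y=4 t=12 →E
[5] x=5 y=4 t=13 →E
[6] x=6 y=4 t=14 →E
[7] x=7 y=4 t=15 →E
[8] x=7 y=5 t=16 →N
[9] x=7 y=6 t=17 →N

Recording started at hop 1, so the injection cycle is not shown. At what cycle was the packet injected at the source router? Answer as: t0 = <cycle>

t0 = 8

At hop 1 the cycle is 9; in general cyc_k = t0 + kL.
Therefore t0 = 9 − L = 8.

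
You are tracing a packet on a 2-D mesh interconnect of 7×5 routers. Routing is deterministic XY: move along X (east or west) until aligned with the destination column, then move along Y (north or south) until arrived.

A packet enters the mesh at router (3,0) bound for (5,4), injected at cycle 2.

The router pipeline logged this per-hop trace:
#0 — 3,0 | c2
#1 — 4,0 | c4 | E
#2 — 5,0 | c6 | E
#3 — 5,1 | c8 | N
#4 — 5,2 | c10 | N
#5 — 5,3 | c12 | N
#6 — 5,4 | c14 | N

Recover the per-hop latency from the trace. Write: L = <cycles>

L = 2

From hop 0 (2) to hop 1 (4): +2 cycles.
One hop costs L cycles, so L = 2.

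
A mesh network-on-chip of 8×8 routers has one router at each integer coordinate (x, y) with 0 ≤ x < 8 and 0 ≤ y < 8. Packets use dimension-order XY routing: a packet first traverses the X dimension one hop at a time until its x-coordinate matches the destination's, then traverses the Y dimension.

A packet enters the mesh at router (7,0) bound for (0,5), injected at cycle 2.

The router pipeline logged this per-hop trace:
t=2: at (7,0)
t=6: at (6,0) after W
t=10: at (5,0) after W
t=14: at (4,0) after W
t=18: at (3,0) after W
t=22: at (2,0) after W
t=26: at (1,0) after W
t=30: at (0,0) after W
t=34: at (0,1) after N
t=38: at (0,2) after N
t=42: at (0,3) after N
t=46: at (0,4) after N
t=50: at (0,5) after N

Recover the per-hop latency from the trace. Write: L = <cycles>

L = 4

From hop 0 (2) to hop 1 (6): +4 cycles.
That increment is L by definition: L = 4.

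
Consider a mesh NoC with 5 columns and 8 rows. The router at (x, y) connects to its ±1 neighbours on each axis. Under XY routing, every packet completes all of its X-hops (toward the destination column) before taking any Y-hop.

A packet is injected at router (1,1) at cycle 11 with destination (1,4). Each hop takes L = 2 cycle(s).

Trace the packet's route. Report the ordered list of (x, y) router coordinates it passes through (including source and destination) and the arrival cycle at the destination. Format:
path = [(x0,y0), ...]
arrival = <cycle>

path = [(1,1), (1,2), (1,3), (1,4)]
arrival = 17

[0] x=1 y=1 t=11
[1] x=1 y=2 t=13 →N
[2] x=1 y=3 t=15 →N
[3] x=1 y=4 t=17 →N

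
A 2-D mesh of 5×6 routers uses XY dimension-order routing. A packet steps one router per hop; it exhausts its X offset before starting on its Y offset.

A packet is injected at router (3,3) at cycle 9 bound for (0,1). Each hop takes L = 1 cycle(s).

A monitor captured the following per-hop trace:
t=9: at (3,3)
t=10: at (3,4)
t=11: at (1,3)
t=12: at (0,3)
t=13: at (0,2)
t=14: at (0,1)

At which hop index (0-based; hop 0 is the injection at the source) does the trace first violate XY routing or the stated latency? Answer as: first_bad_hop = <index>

hop 1: step (+0,+1), +1 cyc — BAD: Y-move but x=3≠0

first_bad_hop = 1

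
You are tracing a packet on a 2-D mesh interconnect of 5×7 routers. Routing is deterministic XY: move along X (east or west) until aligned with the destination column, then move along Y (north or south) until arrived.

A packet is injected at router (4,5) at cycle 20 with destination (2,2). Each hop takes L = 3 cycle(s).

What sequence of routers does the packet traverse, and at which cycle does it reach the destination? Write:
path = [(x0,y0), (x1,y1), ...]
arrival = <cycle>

  0. router=(4,5) cycle=20 (inject)
  1. router=(3,5) cycle=23 dir=W
  2. router=(2,5) cycle=26 dir=W
  3. router=(2,4) cycle=29 dir=S
  4. router=(2,3) cycle=32 dir=S
  5. router=(2,2) cycle=35 dir=S

path = [(4,5), (3,5), (2,5), (2,4), (2,3), (2,2)]
arrival = 35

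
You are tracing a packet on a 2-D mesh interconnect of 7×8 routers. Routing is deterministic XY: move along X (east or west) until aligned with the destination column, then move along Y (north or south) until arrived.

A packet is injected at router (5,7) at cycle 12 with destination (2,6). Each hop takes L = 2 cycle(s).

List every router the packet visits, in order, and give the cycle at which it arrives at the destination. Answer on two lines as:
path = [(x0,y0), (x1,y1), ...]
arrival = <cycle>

t=12: at (5,7)
t=14: at (4,7) after W
t=16: at (3,7) after W
t=18: at (2,7) after W
t=20: at (2,6) after S

path = [(5,7), (4,7), (3,7), (2,7), (2,6)]
arrival = 20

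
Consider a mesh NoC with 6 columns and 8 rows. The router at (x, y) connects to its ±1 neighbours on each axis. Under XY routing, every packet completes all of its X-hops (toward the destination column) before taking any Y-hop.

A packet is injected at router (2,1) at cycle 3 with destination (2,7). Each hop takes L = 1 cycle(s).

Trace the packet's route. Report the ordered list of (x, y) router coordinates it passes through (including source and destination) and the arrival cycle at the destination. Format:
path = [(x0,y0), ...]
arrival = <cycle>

path = [(2,1), (2,2), (2,3), (2,4), (2,5), (2,6), (2,7)]
arrival = 9

src (2,1)  cyc=3
N→(2,2)  cyc=4
N→(2,3)  cyc=5
N→(2,4)  cyc=6
N→(2,5)  cyc=7
N→(2,6)  cyc=8
N→(2,7)  cyc=9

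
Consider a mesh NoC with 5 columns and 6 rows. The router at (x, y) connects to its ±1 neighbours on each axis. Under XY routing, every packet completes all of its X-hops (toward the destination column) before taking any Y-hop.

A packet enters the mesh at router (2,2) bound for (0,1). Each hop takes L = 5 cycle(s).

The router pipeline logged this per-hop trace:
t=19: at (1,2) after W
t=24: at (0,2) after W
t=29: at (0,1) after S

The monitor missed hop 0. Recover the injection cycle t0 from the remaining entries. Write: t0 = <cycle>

t0 = 14

The first recorded entry is hop 1 at cycle 19.
Therefore t0 = 19 − L = 14.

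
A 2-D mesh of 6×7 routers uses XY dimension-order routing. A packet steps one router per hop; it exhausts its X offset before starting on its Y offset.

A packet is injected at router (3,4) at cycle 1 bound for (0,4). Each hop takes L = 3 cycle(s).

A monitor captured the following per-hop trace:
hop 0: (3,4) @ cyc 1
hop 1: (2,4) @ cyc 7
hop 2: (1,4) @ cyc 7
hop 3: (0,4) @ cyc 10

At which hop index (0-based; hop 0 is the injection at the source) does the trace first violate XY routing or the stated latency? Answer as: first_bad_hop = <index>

first_bad_hop = 1

[1] (-1,+0) / 6c ⇒ BAD: Δcyc=6≠L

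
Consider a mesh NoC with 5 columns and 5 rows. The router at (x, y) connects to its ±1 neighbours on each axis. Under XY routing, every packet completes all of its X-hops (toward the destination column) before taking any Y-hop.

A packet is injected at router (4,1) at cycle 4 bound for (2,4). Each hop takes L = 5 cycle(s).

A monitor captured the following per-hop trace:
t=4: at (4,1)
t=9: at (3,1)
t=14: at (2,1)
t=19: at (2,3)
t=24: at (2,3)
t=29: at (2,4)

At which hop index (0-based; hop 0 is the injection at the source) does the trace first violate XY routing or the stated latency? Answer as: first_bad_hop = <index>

  1: Δx=-1 Δy=+0 Δt=5 [ok]
  2: Δx=-1 Δy=+0 Δt=5 [ok]
  3: Δx=+0 Δy=+2 Δt=5 [BAD: non-unit step]

first_bad_hop = 3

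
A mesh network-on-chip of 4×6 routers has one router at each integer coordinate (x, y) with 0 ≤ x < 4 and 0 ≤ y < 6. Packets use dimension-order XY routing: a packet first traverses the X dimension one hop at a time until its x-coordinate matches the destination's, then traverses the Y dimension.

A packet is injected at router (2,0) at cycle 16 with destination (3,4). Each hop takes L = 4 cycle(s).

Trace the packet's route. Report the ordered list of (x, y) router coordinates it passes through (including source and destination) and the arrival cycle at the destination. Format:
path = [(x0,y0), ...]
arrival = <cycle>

path = [(2,0), (3,0), (3,1), (3,2), (3,3), (3,4)]
arrival = 36

  0. router=(2,0) cycle=16 (inject)
  1. router=(3,0) cycle=20 dir=E
  2. router=(3,1) cycle=24 dir=N
  3. router=(3,2) cycle=28 dir=N
  4. router=(3,3) cycle=32 dir=N
  5. router=(3,4) cycle=36 dir=N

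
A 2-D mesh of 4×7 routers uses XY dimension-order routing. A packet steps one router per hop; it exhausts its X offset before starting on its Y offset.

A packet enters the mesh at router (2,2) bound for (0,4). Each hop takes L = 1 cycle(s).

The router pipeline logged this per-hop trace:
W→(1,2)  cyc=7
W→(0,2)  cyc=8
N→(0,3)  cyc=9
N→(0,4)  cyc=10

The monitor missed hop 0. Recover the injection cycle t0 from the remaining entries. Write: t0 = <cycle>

cyc[1] = 7 and cyc[k] = t0 + k·L for every k.
t0 = cyc[1] − L = 7 − 1 = 6.

t0 = 6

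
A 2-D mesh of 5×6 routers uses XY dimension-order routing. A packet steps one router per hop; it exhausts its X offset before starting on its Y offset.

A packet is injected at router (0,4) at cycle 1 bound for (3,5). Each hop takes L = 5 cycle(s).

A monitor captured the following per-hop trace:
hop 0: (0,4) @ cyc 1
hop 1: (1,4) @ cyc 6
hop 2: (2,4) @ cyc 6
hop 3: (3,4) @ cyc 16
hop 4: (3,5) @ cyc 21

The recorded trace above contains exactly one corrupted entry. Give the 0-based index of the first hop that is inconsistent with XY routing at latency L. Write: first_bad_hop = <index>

check 1→ d=(1,0) cyc+5: ok
check 2→ d=(1,0) cyc+0: BAD: Δcyc=0≠L

first_bad_hop = 2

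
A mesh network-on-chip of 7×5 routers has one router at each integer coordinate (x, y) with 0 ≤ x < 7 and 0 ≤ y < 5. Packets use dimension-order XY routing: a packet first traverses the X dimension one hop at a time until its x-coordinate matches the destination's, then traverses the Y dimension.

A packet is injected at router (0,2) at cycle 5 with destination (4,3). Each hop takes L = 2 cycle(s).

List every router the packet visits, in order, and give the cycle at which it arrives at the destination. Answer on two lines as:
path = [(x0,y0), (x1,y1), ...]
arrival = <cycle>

t=5: at (0,2)
t=7: at (1,2) after E
t=9: at (2,2) after E
t=11: at (3,2) after E
t=13: at (4,2) after E
t=15: at (4,3) after N

path = [(0,2), (1,2), (2,2), (3,2), (4,2), (4,3)]
arrival = 15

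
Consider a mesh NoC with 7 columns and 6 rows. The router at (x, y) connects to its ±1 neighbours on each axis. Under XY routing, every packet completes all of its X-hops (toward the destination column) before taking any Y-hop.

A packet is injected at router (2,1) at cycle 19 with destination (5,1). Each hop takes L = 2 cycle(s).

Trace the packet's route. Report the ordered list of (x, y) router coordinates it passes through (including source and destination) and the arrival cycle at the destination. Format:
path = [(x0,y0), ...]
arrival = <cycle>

#0 — 2,1 | c19
#1 — 3,1 | c21 | E
#2 — 4,1 | c23 | E
#3 — 5,1 | c25 | E

path = [(2,1), (3,1), (4,1), (5,1)]
arrival = 25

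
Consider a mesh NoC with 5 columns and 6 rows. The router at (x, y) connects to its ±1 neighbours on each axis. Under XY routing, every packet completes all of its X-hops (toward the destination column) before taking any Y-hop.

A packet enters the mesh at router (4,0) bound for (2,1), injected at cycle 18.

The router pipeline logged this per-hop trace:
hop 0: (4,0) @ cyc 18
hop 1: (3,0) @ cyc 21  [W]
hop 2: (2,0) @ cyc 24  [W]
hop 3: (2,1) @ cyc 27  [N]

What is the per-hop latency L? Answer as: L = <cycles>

From hop 0 (18) to hop 1 (21): +3 cycles.
One hop costs L cycles, so L = 3.

L = 3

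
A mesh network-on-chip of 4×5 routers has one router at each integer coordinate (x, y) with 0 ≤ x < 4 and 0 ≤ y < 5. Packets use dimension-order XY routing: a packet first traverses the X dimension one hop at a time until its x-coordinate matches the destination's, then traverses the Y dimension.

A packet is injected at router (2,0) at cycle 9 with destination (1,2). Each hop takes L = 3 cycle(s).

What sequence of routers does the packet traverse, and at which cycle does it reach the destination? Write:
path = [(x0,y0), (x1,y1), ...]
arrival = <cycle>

src (2,0)  cyc=9
W→(1,0)  cyc=12
N→(1,1)  cyc=15
N→(1,2)  cyc=18

path = [(2,0), (1,0), (1,1), (1,2)]
arrival = 18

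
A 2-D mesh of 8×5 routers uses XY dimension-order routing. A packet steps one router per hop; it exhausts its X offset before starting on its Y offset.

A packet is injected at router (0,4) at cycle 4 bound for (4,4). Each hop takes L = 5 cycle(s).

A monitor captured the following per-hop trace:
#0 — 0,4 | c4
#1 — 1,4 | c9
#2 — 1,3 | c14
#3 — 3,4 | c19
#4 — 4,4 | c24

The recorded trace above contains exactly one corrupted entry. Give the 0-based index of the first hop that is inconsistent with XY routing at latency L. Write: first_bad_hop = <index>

first_bad_hop = 2

[1] (+1,+0) / 5c ⇒ ok
[2] (+0,-1) / 5c ⇒ BAD: Y-move but x=1≠4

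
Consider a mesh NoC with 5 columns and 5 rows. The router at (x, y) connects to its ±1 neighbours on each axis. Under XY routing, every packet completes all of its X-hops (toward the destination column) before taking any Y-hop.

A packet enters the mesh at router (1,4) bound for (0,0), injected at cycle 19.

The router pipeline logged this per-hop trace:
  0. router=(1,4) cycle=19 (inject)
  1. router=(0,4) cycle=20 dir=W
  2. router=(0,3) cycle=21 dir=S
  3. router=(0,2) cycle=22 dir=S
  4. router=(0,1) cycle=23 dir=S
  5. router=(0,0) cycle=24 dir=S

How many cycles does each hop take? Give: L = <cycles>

Δcyc across hop 0→1: 20 − 19 = 1.
That increment is L by definition: L = 1.

L = 1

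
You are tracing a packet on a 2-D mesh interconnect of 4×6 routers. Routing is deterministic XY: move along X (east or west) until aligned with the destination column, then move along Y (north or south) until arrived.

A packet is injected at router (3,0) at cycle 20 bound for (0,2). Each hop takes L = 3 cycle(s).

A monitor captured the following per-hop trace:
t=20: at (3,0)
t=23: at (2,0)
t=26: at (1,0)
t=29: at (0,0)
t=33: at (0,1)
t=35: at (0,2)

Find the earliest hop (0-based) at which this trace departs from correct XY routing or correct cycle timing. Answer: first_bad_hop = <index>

check 1→ d=(-1,0) cyc+3: ok
check 2→ d=(-1,0) cyc+3: ok
check 3→ d=(-1,0) cyc+3: ok
check 4→ d=(0,1) cyc+4: BAD: Δcyc=4≠L

first_bad_hop = 4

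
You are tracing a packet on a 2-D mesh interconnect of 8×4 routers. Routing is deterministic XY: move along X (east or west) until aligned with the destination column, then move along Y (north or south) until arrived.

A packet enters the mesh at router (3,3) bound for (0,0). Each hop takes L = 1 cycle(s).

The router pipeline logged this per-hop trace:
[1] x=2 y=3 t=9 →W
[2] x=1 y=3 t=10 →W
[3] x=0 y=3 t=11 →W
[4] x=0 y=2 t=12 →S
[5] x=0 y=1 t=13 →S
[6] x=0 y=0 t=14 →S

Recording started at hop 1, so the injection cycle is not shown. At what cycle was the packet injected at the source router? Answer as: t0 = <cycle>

t0 = 8

cyc[1] = 9 and cyc[k] = t0 + k·L for every k.
t0 = cyc[1] − L = 9 − 1 = 8.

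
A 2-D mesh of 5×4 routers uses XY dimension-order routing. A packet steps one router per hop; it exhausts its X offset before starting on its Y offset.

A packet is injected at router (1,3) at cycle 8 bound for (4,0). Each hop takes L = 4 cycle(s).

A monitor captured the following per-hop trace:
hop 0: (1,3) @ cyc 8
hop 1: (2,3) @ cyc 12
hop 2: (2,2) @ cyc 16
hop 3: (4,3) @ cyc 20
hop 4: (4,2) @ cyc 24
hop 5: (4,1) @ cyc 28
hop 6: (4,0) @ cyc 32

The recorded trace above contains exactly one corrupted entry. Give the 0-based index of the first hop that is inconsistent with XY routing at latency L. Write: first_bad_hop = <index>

[1] (+1,+0) / 4c ⇒ ok
[2] (+0,-1) / 4c ⇒ BAD: Y-move but x=2≠4

first_bad_hop = 2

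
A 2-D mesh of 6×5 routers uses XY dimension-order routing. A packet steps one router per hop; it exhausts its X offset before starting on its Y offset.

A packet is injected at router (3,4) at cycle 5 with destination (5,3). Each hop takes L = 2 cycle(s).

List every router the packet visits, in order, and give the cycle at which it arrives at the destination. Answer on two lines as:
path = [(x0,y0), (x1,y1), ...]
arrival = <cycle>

t=5: at (3,4)
t=7: at (4,4) after E
t=9: at (5,4) after E
t=11: at (5,3) after S

path = [(3,4), (4,4), (5,4), (5,3)]
arrival = 11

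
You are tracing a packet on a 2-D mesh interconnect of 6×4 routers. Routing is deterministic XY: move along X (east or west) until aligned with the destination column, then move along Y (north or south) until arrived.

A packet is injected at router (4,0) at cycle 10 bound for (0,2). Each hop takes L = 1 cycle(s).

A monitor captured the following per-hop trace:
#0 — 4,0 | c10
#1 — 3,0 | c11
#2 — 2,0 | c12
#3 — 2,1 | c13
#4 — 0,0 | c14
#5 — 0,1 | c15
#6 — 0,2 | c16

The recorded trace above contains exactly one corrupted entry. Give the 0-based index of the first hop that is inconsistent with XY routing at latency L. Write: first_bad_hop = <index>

first_bad_hop = 3

  1: Δx=-1 Δy=+0 Δt=1 [ok]
  2: Δx=-1 Δy=+0 Δt=1 [ok]
  3: Δx=+0 Δy=+1 Δt=1 [BAD: Y-move but x=2≠0]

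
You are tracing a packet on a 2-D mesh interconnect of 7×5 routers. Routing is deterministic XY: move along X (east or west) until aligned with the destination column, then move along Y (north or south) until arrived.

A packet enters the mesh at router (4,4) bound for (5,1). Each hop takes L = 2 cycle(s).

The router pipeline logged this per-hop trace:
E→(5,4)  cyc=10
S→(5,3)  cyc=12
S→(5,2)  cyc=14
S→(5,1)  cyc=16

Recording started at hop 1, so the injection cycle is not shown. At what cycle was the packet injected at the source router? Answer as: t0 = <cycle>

t0 = 8

At hop 1 the cycle is 10; in general cyc_k = t0 + kL.
Subtract one hop: t0 = 10 − 2 = 8.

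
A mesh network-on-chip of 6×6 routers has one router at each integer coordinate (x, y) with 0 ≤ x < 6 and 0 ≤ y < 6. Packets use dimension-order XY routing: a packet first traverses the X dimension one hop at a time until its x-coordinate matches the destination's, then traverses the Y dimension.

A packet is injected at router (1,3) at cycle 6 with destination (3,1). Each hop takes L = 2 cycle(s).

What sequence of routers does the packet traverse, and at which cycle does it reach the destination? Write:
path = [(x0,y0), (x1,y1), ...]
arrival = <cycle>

path = [(1,3), (2,3), (3,3), (3,2), (3,1)]
arrival = 14

t=6: at (1,3)
t=8: at (2,3) after E
t=10: at (3,3) after E
t=12: at (3,2) after S
t=14: at (3,1) after S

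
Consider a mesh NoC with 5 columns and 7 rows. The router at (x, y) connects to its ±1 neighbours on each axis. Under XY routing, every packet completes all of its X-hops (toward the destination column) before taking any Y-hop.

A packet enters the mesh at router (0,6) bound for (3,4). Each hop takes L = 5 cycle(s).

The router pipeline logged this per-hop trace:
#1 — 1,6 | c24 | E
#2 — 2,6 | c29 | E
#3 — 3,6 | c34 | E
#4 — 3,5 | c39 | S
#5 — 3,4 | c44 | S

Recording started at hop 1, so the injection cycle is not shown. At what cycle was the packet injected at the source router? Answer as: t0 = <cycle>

Hop 1 reached at cycle 24; hop k is at t0 + k·L.
Subtract one hop: t0 = 24 − 5 = 19.

t0 = 19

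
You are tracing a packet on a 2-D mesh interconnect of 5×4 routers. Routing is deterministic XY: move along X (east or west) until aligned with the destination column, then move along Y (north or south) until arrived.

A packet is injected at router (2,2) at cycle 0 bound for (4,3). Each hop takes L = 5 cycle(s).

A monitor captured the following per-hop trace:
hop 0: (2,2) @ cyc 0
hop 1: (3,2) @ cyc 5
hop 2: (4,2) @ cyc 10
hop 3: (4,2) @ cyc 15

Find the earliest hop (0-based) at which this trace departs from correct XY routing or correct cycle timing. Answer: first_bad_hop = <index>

check 1→ d=(1,0) cyc+5: ok
check 2→ d=(1,0) cyc+5: ok
check 3→ d=(0,0) cyc+5: BAD: non-unit step

first_bad_hop = 3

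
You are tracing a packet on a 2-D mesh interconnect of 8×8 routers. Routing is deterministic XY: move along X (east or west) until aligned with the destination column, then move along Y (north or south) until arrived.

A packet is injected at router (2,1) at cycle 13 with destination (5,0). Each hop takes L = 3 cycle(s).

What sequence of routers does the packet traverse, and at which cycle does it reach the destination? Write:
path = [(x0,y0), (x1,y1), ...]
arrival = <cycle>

hop 0: (2,1) @ cyc 13
hop 1: (3,1) @ cyc 16  [E]
hop 2: (4,1) @ cyc 19  [E]
hop 3: (5,1) @ cyc 22  [E]
hop 4: (5,0) @ cyc 25  [S]

path = [(2,1), (3,1), (4,1), (5,1), (5,0)]
arrival = 25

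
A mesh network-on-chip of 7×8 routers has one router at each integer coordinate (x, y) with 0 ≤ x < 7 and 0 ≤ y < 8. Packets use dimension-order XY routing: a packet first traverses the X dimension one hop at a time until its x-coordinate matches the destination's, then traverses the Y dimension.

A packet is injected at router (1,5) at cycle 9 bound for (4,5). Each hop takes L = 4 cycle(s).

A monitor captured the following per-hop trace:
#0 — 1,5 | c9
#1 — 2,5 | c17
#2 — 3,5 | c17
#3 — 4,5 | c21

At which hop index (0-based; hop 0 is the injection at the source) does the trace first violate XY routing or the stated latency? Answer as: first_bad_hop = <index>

first_bad_hop = 1

check 1→ d=(1,0) cyc+8: BAD: Δcyc=8≠L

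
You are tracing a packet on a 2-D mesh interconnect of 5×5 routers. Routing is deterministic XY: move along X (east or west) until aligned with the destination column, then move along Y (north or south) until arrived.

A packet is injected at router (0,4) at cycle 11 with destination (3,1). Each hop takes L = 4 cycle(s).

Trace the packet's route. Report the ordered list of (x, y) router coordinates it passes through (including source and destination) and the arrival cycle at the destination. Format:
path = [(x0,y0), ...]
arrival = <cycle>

path = [(0,4), (1,4), (2,4), (3,4), (3,3), (3,2), (3,1)]
arrival = 35

[0] x=0 y=4 t=11
[1] x=1 y=4 t=15 →E
[2] x=2 y=4 t=19 →E
[3] x=3 y=4 t=23 →E
[4] x=3 y=3 t=27 →S
[5] x=3 y=2 t=31 →S
[6] x=3 y=1 t=35 →S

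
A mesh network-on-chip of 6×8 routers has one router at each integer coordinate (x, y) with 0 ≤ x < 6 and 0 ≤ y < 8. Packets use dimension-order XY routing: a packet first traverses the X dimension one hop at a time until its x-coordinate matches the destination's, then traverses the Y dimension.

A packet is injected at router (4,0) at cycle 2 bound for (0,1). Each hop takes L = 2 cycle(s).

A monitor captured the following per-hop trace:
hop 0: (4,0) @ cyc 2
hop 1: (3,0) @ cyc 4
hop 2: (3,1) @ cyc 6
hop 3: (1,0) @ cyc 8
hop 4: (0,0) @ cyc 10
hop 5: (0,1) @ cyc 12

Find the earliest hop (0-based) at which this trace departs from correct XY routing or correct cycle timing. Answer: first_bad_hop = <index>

first_bad_hop = 2

  1: Δx=-1 Δy=+0 Δt=2 [ok]
  2: Δx=+0 Δy=+1 Δt=2 [BAD: Y-move but x=3≠0]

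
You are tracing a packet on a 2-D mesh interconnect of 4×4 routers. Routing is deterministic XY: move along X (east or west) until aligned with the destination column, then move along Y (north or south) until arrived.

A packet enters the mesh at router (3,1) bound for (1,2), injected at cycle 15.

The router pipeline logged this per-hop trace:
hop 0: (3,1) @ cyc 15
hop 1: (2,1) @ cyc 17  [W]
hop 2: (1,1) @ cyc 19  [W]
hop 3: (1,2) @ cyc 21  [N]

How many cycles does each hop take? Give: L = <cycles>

L = 2

Δcyc across hop 0→1: 17 − 15 = 2.
Each hop adds L, hence L = 2.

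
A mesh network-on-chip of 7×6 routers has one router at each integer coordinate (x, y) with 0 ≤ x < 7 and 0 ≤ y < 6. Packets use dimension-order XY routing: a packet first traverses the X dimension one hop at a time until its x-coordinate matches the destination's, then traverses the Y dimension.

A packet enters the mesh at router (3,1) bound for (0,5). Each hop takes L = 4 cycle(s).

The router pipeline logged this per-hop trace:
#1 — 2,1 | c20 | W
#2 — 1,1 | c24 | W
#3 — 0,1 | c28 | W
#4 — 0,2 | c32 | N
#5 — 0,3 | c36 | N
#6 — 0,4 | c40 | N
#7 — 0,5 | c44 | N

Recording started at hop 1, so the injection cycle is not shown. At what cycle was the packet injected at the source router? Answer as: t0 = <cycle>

t0 = 16

Hop 1 reached at cycle 20; hop k is at t0 + k·L.
t0 = cyc[1] − L = 20 − 4 = 16.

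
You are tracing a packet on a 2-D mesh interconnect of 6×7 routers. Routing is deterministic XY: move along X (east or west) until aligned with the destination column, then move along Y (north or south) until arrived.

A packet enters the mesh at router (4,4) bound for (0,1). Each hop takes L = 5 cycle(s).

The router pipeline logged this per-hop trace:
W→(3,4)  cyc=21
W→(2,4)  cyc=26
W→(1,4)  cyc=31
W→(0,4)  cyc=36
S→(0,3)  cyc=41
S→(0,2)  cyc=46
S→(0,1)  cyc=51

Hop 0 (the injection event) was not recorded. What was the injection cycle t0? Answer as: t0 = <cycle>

The first recorded entry is hop 1 at cycle 21.
So t0 = 21 − 1·5 = 16.

t0 = 16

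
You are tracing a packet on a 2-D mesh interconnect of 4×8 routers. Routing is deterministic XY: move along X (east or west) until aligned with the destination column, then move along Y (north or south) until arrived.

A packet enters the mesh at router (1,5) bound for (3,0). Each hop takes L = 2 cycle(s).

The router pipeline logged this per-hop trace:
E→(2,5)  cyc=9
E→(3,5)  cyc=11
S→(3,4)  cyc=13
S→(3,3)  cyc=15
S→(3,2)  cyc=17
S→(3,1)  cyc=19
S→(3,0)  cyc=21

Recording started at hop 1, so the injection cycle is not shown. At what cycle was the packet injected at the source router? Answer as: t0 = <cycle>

The first recorded entry is hop 1 at cycle 9.
Therefore t0 = 9 − L = 7.

t0 = 7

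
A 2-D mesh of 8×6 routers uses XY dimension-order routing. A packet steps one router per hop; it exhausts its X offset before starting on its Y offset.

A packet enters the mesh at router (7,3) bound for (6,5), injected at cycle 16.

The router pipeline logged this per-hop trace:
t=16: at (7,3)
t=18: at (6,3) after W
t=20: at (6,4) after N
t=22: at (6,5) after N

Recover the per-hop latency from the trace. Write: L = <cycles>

Δcyc across hop 0→1: 18 − 16 = 2.
That increment is L by definition: L = 2.

L = 2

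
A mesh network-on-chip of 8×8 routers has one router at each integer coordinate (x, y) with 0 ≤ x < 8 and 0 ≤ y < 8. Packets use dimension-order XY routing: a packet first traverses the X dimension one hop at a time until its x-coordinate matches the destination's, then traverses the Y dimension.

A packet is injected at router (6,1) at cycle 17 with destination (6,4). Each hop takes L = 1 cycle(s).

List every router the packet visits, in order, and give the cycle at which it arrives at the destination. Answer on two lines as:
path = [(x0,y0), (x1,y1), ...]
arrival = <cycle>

src (6,1)  cyc=17
N→(6,2)  cyc=18
N→(6,3)  cyc=19
N→(6,4)  cyc=20

path = [(6,1), (6,2), (6,3), (6,4)]
arrival = 20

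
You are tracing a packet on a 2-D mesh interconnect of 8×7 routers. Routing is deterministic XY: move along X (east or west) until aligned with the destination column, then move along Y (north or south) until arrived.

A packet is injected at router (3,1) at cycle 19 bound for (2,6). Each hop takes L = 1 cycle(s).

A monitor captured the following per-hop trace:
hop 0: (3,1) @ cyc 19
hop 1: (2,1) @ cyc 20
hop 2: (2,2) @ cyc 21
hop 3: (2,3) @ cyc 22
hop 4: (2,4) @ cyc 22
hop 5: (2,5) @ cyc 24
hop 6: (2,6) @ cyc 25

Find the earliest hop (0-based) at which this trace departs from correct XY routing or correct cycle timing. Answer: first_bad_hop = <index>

check 1→ d=(-1,0) cyc+1: ok
check 2→ d=(0,1) cyc+1: ok
check 3→ d=(0,1) cyc+1: ok
check 4→ d=(0,1) cyc+0: BAD: Δcyc=0≠L

first_bad_hop = 4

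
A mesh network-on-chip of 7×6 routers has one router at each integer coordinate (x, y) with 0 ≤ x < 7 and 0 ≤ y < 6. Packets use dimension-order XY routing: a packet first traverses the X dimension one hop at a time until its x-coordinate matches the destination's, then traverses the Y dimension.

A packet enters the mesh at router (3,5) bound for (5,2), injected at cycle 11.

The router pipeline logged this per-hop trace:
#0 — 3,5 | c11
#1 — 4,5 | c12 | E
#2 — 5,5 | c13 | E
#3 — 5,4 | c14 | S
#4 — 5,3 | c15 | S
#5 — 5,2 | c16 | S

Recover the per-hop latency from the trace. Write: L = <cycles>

cyc[1] − cyc[0] = 12 − 11 = 1.
Each hop adds L, hence L = 1.

L = 1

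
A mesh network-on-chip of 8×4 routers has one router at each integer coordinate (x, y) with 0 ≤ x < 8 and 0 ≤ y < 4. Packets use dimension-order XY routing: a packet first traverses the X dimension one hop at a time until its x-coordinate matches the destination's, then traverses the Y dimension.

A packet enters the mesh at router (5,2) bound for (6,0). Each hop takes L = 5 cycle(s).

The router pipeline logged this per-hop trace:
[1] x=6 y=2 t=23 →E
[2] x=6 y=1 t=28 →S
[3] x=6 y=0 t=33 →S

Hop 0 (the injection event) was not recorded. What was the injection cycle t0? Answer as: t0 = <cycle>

t0 = 18

The first recorded entry is hop 1 at cycle 23.
So t0 = 23 − 1·5 = 18.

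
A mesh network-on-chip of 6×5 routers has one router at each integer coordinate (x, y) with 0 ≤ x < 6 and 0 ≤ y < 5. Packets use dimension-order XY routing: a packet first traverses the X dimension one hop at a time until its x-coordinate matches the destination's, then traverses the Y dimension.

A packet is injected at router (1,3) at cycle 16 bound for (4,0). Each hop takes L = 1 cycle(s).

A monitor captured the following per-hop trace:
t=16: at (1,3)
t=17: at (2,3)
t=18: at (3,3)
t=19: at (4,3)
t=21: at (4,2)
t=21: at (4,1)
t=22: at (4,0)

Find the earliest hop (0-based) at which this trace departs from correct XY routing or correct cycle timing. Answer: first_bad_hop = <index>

  1: Δx=+1 Δy=+0 Δt=1 [ok]
  2: Δx=+1 Δy=+0 Δt=1 [ok]
  3: Δx=+1 Δy=+0 Δt=1 [ok]
  4: Δx=+0 Δy=-1 Δt=2 [BAD: Δcyc=2≠L]

first_bad_hop = 4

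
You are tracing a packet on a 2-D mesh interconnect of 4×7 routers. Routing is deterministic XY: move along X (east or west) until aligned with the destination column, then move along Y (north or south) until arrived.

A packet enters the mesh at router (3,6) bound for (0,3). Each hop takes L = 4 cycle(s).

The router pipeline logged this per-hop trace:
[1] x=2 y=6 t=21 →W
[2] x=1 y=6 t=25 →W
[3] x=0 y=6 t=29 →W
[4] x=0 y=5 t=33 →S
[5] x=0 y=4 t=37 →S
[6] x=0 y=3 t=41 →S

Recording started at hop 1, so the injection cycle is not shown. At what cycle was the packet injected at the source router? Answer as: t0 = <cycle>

The first recorded entry is hop 1 at cycle 21.
So t0 = 21 − 1·4 = 17.

t0 = 17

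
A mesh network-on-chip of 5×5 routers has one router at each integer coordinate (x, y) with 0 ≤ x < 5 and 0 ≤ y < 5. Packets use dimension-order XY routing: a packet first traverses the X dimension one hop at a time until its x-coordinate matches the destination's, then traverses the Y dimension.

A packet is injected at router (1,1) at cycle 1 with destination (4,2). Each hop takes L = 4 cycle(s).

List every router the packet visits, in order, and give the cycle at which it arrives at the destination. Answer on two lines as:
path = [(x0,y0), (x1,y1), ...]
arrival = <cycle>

[0] x=1 y=1 t=1
[1] x=2 y=1 t=5 →E
[2] x=3 y=1 t=9 →E
[3] x=4 y=1 t=13 →E
[4] x=4 y=2 t=17 →N

path = [(1,1), (2,1), (3,1), (4,1), (4,2)]
arrival = 17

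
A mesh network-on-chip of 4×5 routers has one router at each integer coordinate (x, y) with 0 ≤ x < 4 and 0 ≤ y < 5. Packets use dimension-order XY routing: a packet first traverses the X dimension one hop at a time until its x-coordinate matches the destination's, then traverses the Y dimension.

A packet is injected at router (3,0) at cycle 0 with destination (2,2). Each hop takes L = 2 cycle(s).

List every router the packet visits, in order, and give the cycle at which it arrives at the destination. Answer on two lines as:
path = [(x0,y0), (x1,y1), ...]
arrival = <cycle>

path = [(3,0), (2,0), (2,1), (2,2)]
arrival = 6

  0. router=(3,0) cycle=0 (inject)
  1. router=(2,0) cycle=2 dir=W
  2. router=(2,1) cycle=4 dir=N
  3. router=(2,2) cycle=6 dir=N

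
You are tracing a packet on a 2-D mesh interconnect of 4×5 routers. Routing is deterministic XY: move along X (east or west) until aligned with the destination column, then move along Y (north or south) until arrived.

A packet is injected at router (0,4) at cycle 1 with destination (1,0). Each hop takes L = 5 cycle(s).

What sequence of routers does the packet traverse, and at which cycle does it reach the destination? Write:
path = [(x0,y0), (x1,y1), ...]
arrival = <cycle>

src (0,4)  cyc=1
E→(1,4)  cyc=6
S→(1,3)  cyc=11
S→(1,2)  cyc=16
S→(1,1)  cyc=21
S→(1,0)  cyc=26

path = [(0,4), (1,4), (1,3), (1,2), (1,1), (1,0)]
arrival = 26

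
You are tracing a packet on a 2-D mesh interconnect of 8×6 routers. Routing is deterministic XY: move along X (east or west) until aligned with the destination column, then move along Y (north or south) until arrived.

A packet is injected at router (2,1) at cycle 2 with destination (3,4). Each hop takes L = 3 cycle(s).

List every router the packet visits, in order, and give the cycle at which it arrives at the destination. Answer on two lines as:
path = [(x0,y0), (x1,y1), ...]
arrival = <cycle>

  0. router=(2,1) cycle=2 (inject)
  1. router=(3,1) cycle=5 dir=E
  2. router=(3,2) cycle=8 dir=N
  3. router=(3,3) cycle=11 dir=N
  4. router=(3,4) cycle=14 dir=N

path = [(2,1), (3,1), (3,2), (3,3), (3,4)]
arrival = 14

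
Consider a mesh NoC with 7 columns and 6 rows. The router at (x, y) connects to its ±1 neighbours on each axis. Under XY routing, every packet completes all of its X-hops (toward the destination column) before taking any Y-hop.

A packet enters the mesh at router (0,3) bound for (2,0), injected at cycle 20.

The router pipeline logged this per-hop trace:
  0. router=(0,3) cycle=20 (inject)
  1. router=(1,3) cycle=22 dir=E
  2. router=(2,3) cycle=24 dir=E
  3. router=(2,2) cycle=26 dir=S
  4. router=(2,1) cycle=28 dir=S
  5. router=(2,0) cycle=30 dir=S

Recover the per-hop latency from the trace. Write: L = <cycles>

L = 2

cyc[1] − cyc[0] = 22 − 20 = 2.
One hop costs L cycles, so L = 2.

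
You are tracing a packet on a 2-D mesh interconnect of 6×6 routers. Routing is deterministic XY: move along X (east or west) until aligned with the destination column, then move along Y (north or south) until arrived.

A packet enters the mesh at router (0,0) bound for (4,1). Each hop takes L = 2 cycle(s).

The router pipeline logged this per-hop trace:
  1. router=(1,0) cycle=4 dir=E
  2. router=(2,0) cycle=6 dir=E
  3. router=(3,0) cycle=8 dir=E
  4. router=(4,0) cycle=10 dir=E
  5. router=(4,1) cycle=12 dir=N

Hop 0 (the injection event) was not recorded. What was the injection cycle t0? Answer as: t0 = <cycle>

Hop 1 reached at cycle 4; hop k is at t0 + k·L.
Therefore t0 = 4 − L = 2.

t0 = 2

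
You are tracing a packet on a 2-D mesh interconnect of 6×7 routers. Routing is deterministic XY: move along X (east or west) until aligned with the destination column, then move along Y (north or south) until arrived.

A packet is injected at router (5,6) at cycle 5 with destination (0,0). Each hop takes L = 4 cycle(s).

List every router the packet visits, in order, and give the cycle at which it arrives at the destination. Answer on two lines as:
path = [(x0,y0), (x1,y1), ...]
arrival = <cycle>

[0] x=5 y=6 t=5
[1] x=4 y=6 t=9 →W
[2] x=3 y=6 t=13 →W
[3] x=2 y=6 t=17 →W
[4] x=1 y=6 t=21 →W
[5] x=0 y=6 t=25 →W
[6] x=0 y=5 t=29 →S
[7] x=0 y=4 t=33 →S
[8] x=0 y=3 t=37 →S
[9] x=0 y=2 t=41 →S
[10] x=0 y=1 t=45 →S
[11] x=0 y=0 t=49 →S

path = [(5,6), (4,6), (3,6), (2,6), (1,6), (0,6), (0,5), (0,4), (0,3), (0,2), (0,1), (0,0)]
arrival = 49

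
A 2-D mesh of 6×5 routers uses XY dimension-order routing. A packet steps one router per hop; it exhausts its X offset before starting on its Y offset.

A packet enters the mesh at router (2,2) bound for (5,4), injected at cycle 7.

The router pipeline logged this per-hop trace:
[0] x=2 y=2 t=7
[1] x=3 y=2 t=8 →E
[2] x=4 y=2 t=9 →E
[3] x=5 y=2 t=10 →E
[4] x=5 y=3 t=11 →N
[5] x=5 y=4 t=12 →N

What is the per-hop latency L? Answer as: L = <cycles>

From hop 0 (7) to hop 1 (8): +1 cycles.
Per-hop latency L = Δcyc = 1.

L = 1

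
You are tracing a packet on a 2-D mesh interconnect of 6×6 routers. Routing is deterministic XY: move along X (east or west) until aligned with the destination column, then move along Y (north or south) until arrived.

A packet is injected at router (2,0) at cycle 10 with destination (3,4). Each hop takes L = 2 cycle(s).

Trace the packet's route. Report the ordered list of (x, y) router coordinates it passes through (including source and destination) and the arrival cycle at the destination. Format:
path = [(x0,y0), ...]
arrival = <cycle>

path = [(2,0), (3,0), (3,1), (3,2), (3,3), (3,4)]
arrival = 20

  0. router=(2,0) cycle=10 (inject)
  1. router=(3,0) cycle=12 dir=E
  2. router=(3,1) cycle=14 dir=N
  3. router=(3,2) cycle=16 dir=N
  4. router=(3,3) cycle=18 dir=N
  5. router=(3,4) cycle=20 dir=N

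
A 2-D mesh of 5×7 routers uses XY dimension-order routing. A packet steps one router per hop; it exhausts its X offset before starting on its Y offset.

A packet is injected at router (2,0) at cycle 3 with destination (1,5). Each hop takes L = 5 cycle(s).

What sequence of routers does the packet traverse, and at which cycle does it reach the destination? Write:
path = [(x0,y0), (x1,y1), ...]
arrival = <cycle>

  0. router=(2,0) cycle=3 (inject)
  1. router=(1,0) cycle=8 dir=W
  2. router=(1,1) cycle=13 dir=N
  3. router=(1,2) cycle=18 dir=N
  4. router=(1,3) cycle=23 dir=N
  5. router=(1,4) cycle=28 dir=N
  6. router=(1,5) cycle=33 dir=N

path = [(2,0), (1,0), (1,1), (1,2), (1,3), (1,4), (1,5)]
arrival = 33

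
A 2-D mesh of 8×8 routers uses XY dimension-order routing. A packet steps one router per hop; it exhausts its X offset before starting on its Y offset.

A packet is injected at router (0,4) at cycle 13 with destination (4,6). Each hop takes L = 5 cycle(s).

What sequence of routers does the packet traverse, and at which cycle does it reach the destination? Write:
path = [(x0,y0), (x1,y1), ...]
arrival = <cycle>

src (0,4)  cyc=13
E→(1,4)  cyc=18
E→(2,4)  cyc=23
E→(3,4)  cyc=28
E→(4,4)  cyc=33
N→(4,5)  cyc=38
N→(4,6)  cyc=43

path = [(0,4), (1,4), (2,4), (3,4), (4,4), (4,5), (4,6)]
arrival = 43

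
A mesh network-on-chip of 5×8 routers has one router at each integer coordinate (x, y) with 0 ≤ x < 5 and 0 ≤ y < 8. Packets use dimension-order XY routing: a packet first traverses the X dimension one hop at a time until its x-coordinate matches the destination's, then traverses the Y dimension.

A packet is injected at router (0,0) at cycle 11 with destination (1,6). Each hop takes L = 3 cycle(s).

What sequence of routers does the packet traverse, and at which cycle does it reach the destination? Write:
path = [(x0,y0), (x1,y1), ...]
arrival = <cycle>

path = [(0,0), (1,0), (1,1), (1,2), (1,3), (1,4), (1,5), (1,6)]
arrival = 32

  0. router=(0,0) cycle=11 (inject)
  1. router=(1,0) cycle=14 dir=E
  2. router=(1,1) cycle=17 dir=N
  3. router=(1,2) cycle=20 dir=N
  4. router=(1,3) cycle=23 dir=N
  5. router=(1,4) cycle=26 dir=N
  6. router=(1,5) cycle=29 dir=N
  7. router=(1,6) cycle=32 dir=N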